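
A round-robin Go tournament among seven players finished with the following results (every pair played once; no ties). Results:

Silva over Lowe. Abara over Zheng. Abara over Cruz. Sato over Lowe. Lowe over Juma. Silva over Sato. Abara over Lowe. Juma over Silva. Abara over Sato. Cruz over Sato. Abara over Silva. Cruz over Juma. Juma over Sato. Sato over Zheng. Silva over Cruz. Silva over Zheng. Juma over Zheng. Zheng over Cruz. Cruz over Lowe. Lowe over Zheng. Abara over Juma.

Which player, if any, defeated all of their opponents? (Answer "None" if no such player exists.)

Abara

Abara has 6 wins out of 6 opponents — a perfect record.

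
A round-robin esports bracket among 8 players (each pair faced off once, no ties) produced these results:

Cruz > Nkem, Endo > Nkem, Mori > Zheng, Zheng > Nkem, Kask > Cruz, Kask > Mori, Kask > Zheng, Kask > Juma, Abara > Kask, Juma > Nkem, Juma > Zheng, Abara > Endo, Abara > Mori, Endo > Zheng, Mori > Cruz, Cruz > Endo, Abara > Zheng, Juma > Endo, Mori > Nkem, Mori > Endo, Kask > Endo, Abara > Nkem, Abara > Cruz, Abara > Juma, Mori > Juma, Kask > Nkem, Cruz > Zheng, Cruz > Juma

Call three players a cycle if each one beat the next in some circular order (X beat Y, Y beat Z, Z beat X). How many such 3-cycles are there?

Win totals: Nkem 0, Juma 3, Mori 5, Zheng 1, Abara 7, Endo 2, Kask 6, Cruz 4.
A player with w wins dominates both others in C(w,2) triples; summing gives 0 + 3 + 10 + 0 + 21 + 1 + 15 + 6 = 56 transitive triples.
Total triples C(8,3) = 56, so cyclic triples = 56 − 56 = 0.

0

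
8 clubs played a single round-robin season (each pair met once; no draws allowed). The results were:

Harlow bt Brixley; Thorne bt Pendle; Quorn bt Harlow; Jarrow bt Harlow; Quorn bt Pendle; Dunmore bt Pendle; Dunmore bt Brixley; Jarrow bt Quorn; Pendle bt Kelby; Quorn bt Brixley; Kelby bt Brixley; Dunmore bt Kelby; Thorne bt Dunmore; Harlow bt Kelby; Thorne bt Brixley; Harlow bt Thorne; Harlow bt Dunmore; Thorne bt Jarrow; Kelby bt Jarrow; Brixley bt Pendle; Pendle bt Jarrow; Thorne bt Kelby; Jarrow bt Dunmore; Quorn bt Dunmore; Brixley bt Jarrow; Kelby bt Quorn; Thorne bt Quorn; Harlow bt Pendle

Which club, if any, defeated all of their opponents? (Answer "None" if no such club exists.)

Highest win total is Thorne with 6 (out of 7 possible).
Thorne lost to Harlow, so no club went undefeated.

None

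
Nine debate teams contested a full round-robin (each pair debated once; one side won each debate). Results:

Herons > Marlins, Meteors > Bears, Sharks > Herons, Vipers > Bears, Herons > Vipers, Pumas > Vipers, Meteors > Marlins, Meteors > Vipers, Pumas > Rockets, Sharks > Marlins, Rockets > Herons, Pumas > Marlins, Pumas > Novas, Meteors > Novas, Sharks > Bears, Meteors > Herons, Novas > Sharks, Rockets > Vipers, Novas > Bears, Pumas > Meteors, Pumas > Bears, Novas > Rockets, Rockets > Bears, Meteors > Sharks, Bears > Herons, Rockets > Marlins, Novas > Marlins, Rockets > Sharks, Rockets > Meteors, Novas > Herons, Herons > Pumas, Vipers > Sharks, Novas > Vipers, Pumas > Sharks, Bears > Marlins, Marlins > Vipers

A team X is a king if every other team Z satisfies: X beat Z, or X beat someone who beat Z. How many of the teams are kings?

5

Herons reaches everyone (king).
Meteors reaches everyone (king).
Rockets reaches everyone (king).
Sharks cannot reach Meteors, Rockets, Novas in two steps.
Vipers cannot reach Meteors, Rockets, Pumas, Novas in two steps.
Bears cannot reach Meteors, Rockets, Sharks, Novas in two steps.
Pumas reaches everyone (king).
Marlins cannot reach Herons, Meteors, Rockets, Pumas, Novas in two steps.
Novas reaches everyone (king).
Kings: Herons, Meteors, Rockets, Pumas, Novas — 5.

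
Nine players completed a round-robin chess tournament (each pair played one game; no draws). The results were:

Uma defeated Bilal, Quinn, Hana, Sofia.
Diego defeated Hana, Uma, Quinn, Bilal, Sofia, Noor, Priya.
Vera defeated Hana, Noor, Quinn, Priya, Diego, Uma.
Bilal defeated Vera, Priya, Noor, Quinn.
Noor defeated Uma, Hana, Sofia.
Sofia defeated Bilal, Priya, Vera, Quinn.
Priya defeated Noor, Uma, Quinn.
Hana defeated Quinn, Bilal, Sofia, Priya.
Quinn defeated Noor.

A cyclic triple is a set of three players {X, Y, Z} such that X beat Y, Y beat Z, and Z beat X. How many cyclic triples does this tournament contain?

18

Win totals: Diego 7, Quinn 1, Sofia 4, Vera 6, Priya 3, Hana 4, Noor 3, Bilal 4, Uma 4.
A player with w wins dominates both others in C(w,2) triples; summing gives 21 + 0 + 6 + 15 + 3 + 6 + 3 + 6 + 6 = 66 transitive triples.
Total triples C(9,3) = 84, so cyclic triples = 84 − 66 = 18.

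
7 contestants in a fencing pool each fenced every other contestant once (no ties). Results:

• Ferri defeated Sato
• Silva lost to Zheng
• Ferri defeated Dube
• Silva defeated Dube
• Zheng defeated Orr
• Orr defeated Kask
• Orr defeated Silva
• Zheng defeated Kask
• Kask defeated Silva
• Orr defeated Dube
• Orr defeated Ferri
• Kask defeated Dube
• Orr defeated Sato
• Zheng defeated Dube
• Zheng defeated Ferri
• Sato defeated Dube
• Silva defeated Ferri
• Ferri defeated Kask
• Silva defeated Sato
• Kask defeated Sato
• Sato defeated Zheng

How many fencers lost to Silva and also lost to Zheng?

2

Silva beat: Sato, Ferri, Dube.
Zheng beat: Silva, Ferri, Dube, Kask, Orr.
Both beat: Ferri, Dube — 2.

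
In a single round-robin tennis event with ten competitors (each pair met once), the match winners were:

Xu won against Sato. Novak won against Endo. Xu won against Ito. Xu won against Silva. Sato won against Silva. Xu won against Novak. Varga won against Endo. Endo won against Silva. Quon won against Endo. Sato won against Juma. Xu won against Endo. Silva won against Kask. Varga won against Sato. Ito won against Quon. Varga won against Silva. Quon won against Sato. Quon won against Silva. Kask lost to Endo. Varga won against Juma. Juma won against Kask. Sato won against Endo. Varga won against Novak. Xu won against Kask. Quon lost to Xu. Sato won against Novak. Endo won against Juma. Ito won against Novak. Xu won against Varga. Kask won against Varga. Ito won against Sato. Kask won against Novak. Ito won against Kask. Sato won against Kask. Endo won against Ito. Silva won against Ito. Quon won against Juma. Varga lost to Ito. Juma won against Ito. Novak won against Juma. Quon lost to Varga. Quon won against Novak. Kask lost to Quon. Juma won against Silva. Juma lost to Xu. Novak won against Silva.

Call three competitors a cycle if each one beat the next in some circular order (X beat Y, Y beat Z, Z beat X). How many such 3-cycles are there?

Win totals: Varga 6, Kask 2, Silva 2, Juma 3, Novak 3, Endo 4, Xu 9, Ito 5, Quon 6, Sato 5.
A competitor with w wins dominates both others in C(w,2) triples; summing gives 15 + 1 + 1 + 3 + 3 + 6 + 36 + 10 + 15 + 10 = 100 transitive triples.
Total triples C(10,3) = 120, so cyclic triples = 120 − 100 = 20.

20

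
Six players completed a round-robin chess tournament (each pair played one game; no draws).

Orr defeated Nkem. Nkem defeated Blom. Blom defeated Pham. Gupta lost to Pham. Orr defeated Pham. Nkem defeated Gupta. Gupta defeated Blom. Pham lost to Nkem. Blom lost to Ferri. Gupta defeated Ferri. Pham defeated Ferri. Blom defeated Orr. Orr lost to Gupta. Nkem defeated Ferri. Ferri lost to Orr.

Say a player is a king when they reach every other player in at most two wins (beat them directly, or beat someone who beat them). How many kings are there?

Blom reaches everyone (king).
Pham cannot reach Nkem in two steps.
Gupta reaches everyone (king).
Orr reaches everyone (king).
Nkem reaches everyone (king).
Ferri cannot reach Gupta, Nkem in two steps.
Kings: Blom, Gupta, Orr, Nkem — 4.

4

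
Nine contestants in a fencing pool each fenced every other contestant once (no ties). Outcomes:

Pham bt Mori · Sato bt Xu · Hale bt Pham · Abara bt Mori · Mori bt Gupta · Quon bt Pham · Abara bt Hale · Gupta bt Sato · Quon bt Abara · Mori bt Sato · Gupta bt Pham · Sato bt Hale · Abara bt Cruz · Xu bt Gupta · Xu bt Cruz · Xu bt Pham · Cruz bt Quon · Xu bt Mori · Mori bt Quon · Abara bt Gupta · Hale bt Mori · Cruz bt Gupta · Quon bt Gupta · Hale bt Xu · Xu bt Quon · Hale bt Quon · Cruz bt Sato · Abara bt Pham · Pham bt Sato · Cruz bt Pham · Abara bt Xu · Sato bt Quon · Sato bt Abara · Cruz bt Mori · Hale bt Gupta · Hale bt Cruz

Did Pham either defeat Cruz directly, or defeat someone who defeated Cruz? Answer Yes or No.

No

Pham did not beat Cruz directly.
Pham beat Sato, Mori, but each of them lost to Cruz. No two-step path.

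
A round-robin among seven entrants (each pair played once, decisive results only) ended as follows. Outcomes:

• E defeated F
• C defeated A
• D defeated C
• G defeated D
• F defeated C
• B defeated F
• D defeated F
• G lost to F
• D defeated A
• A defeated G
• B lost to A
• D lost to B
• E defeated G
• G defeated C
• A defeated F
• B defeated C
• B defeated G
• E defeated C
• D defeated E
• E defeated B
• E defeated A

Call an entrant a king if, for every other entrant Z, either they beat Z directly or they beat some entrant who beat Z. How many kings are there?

3

A cannot reach E in two steps.
B reaches everyone (king).
C cannot reach D, E in two steps.
D reaches everyone (king).
E reaches everyone (king).
F cannot reach B, E in two steps.
G cannot reach B in two steps.
Kings: B, D, E — 3.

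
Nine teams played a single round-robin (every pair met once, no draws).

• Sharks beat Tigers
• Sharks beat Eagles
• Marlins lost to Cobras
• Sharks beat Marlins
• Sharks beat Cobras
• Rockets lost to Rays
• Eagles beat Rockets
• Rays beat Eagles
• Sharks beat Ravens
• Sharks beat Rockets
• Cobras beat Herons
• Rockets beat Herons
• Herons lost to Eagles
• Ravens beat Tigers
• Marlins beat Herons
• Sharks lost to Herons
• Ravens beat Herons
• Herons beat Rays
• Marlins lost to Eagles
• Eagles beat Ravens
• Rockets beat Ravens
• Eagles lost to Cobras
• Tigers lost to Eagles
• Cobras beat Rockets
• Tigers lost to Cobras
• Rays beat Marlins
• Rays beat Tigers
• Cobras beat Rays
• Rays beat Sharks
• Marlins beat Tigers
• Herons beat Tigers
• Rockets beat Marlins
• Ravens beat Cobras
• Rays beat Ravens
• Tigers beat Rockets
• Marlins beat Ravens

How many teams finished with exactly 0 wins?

Win totals: Rays 6, Tigers 1, Ravens 3, Marlins 3, Herons 3, Cobras 6, Eagles 5, Sharks 6, Rockets 3.
No team has exactly 0 wins.

0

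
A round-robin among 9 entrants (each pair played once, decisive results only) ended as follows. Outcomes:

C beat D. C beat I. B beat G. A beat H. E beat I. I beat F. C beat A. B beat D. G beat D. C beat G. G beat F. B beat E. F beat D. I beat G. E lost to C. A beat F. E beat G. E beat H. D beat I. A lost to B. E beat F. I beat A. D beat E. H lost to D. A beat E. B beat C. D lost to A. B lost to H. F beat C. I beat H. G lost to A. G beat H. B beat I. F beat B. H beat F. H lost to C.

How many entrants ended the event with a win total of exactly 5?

Win totals: A 5, B 6, C 6, D 3, E 4, F 3, G 3, H 2, I 4.
Exactly 5: A — 1 entrant.

1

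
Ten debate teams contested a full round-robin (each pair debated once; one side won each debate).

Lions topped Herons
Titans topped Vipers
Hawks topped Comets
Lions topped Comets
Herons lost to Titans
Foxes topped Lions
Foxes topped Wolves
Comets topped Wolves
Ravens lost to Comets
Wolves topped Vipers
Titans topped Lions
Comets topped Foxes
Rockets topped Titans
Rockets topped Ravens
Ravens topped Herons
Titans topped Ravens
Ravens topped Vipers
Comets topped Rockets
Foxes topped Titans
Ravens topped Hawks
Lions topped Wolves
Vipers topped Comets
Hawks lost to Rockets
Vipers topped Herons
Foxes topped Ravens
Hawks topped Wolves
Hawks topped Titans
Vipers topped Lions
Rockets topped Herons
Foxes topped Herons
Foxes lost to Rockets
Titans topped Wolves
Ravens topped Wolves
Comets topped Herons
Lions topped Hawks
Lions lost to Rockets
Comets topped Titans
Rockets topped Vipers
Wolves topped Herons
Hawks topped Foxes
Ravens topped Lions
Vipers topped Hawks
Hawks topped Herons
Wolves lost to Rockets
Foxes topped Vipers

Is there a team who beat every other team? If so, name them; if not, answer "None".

None

Highest win total is Rockets with 8 (out of 9 possible).
Rockets lost to Comets, so no team went undefeated.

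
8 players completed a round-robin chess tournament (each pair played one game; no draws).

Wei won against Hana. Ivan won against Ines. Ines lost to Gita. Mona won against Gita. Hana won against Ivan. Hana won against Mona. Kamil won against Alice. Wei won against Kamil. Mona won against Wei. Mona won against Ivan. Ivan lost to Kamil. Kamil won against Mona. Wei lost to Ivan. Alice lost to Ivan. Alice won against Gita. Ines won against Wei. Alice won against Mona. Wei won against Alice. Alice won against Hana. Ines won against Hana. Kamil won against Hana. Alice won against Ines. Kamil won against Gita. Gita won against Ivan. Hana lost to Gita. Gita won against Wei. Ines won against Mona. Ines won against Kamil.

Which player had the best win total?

Kamil

Win totals: Kamil 5, Ines 4, Ivan 3, Wei 3, Mona 3, Gita 4, Alice 4, Hana 2.
Kamil leads with 5 wins (next highest: 4).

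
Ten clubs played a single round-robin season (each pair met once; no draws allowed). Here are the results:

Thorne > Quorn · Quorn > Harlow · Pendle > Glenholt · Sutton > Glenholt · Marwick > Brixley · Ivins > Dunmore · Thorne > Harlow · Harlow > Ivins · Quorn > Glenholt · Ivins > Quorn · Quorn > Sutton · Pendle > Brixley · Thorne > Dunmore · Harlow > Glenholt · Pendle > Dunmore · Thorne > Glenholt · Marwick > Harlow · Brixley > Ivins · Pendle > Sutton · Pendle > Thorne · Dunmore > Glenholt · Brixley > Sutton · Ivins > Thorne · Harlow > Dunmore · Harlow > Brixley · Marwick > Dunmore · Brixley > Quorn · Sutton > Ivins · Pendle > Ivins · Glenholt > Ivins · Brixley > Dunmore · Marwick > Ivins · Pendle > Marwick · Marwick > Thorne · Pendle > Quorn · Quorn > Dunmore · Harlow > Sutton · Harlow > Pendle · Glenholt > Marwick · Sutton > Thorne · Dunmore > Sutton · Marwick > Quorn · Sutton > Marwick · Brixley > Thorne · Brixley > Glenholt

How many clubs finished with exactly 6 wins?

Win totals: Glenholt 2, Marwick 6, Brixley 6, Ivins 3, Quorn 4, Thorne 4, Sutton 4, Pendle 8, Harlow 6, Dunmore 2.
Exactly 6: Marwick, Brixley, Harlow — 3 clubs.

3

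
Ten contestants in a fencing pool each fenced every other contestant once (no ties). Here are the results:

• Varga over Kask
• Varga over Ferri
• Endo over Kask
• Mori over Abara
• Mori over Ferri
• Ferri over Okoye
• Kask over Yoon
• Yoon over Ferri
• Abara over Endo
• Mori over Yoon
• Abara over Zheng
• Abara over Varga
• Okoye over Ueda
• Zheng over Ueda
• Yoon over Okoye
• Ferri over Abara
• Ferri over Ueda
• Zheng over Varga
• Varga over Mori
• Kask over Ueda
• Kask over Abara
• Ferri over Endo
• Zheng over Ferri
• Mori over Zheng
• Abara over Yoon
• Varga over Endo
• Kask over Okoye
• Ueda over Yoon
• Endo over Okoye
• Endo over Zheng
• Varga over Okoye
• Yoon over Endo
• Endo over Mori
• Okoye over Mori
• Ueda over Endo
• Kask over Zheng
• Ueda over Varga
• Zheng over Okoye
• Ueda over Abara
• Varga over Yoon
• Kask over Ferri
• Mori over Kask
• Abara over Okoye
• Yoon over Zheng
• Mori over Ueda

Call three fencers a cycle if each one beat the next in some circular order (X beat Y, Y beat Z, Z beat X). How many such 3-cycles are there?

34

Win totals: Zheng 4, Ferri 4, Abara 5, Endo 4, Kask 6, Yoon 4, Mori 6, Okoye 2, Varga 6, Ueda 4.
A fencer with w wins dominates both others in C(w,2) triples; summing gives 6 + 6 + 10 + 6 + 15 + 6 + 15 + 1 + 15 + 6 = 86 transitive triples.
Total triples C(10,3) = 120, so cyclic triples = 120 − 86 = 34.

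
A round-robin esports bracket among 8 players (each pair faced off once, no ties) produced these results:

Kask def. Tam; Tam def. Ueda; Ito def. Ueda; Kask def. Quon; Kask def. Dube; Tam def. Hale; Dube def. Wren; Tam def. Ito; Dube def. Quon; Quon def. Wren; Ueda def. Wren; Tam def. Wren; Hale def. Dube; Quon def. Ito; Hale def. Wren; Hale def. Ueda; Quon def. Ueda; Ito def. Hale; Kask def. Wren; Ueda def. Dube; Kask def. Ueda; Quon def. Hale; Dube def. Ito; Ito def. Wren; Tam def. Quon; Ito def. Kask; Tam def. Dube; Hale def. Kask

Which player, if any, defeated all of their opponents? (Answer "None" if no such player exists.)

Highest win total is Tam with 6 (out of 7 possible).
Tam lost to Kask, so no player went undefeated.

None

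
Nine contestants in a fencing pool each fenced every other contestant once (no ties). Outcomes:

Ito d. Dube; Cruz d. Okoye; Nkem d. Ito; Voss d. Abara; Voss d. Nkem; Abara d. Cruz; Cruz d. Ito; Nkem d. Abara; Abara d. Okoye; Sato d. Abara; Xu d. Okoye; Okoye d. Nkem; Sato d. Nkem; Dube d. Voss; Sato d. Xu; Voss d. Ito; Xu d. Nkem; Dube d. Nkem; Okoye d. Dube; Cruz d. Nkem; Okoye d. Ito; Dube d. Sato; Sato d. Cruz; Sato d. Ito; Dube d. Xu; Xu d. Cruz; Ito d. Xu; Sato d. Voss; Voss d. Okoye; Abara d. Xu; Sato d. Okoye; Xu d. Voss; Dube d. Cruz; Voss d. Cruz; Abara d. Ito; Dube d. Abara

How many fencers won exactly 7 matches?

1

Win totals: Sato 7, Dube 6, Ito 2, Abara 4, Okoye 3, Xu 4, Voss 5, Cruz 3, Nkem 2.
Exactly 7: Sato — 1 fencer.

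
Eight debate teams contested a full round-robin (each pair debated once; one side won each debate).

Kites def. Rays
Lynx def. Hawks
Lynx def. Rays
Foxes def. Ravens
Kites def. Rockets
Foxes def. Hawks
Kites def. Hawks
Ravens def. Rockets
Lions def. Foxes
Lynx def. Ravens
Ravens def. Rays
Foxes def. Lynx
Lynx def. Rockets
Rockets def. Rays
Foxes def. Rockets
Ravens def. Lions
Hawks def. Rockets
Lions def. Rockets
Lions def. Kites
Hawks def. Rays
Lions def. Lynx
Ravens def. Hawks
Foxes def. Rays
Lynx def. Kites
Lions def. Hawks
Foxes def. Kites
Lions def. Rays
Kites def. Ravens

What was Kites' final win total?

Kites' results: beat Rockets, Ravens, Rays, Hawks; lost to Lions, Foxes, Lynx.
That is 4 wins.

4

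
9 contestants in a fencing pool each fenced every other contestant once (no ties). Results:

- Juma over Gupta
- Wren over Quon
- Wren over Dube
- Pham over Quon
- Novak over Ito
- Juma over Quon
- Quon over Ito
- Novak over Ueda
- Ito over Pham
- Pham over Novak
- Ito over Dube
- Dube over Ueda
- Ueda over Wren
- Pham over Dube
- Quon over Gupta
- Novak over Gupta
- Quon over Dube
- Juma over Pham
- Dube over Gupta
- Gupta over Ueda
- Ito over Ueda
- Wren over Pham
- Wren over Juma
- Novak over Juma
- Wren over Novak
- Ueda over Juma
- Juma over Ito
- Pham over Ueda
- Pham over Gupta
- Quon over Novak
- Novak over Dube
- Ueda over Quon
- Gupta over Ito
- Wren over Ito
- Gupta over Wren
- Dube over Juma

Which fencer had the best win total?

Wren

Win totals: Quon 4, Novak 5, Wren 6, Ueda 3, Ito 3, Juma 4, Dube 3, Gupta 3, Pham 5.
Wren leads with 6 wins (next highest: 5).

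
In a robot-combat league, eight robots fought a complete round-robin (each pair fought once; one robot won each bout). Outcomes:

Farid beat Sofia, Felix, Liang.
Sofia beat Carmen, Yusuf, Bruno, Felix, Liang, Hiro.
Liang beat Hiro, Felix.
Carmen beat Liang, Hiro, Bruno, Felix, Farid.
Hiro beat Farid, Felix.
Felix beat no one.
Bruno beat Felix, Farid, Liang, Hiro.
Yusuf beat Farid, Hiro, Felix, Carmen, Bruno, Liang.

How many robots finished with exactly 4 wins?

1

Win totals: Liang 2, Sofia 6, Farid 3, Hiro 2, Carmen 5, Yusuf 6, Felix 0, Bruno 4.
Exactly 4: Bruno — 1 robot.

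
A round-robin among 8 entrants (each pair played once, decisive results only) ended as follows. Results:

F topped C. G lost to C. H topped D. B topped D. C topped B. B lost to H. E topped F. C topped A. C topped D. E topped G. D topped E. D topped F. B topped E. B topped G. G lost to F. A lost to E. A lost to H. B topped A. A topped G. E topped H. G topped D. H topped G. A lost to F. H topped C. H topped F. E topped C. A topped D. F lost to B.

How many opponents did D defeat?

D's results: beat E, F; lost to A, B, C, G, H.
That is 2 wins.

2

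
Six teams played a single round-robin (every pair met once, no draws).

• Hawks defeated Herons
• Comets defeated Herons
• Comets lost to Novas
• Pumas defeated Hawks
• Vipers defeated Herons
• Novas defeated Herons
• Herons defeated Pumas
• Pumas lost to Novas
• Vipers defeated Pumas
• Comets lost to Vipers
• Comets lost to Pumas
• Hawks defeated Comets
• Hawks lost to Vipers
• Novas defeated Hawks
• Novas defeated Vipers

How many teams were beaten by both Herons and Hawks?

Herons beat: Pumas.
Hawks beat: Herons, Comets.
No one was beaten by both.

0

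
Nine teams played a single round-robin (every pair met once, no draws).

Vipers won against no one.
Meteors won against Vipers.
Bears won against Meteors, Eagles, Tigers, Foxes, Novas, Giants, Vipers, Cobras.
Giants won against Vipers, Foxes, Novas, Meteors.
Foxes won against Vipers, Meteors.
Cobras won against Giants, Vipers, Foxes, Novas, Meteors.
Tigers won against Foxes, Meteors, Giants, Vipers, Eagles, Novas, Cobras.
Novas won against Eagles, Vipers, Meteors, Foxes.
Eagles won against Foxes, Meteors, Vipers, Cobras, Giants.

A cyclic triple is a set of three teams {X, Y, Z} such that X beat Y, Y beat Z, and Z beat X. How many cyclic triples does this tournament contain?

2

Win totals: Bears 8, Foxes 2, Eagles 5, Cobras 5, Giants 4, Vipers 0, Novas 4, Meteors 1, Tigers 7.
A team with w wins dominates both others in C(w,2) triples; summing gives 28 + 1 + 10 + 10 + 6 + 0 + 6 + 0 + 21 = 82 transitive triples.
Total triples C(9,3) = 84, so cyclic triples = 84 − 82 = 2.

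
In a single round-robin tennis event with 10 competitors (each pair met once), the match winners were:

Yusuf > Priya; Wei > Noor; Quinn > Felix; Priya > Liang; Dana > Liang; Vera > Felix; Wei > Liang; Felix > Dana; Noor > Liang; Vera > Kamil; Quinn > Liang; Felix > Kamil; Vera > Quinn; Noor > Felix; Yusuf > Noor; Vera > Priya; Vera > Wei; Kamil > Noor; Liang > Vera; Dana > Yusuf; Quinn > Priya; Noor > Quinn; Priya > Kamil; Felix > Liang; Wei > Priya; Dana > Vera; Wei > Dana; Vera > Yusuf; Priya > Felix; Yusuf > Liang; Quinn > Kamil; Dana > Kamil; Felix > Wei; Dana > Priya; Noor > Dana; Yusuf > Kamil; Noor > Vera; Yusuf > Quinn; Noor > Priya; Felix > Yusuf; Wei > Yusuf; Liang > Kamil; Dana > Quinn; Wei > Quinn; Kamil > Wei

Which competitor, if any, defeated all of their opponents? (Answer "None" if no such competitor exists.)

Highest win total is Wei with 6 (out of 9 possible).
Wei lost to Vera, Kamil, Felix, so no competitor went undefeated.

None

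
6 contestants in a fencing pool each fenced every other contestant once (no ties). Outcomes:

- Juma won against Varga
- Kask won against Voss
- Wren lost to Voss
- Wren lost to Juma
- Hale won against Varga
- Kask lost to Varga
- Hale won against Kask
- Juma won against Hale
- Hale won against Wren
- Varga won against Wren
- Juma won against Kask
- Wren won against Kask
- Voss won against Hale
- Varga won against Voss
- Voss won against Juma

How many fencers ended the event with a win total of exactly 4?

1

Win totals: Varga 3, Kask 1, Juma 4, Voss 3, Wren 1, Hale 3.
Exactly 4: Juma — 1 fencer.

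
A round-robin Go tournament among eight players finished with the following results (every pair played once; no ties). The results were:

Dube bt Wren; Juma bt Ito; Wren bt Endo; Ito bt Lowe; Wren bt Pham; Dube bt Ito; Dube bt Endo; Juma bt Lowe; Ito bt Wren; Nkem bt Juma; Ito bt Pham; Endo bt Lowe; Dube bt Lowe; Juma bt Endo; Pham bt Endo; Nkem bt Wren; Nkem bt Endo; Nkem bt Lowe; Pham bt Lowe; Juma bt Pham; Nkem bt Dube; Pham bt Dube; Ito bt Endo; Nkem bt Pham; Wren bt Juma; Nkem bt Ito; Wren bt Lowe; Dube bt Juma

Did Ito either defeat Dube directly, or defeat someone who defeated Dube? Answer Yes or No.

Yes

Ito did not beat Dube directly.
Ito beat Pham, Lowe, Endo, Wren. Of those, Pham beat Dube.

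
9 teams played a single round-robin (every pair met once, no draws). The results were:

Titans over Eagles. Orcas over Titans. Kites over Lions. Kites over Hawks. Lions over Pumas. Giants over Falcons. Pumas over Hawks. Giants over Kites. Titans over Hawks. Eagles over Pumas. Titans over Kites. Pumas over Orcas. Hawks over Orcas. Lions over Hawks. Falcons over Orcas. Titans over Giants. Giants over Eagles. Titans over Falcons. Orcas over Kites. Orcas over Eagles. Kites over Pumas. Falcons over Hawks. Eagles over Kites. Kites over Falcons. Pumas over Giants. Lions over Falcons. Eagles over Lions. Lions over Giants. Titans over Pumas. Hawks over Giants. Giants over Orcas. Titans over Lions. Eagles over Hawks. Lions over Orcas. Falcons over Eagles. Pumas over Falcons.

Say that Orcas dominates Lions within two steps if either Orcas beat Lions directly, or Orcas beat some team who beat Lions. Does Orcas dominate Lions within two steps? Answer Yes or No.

Orcas did not beat Lions directly.
Orcas beat Eagles, Titans, Kites. Of those, Eagles beat Lions.

Yes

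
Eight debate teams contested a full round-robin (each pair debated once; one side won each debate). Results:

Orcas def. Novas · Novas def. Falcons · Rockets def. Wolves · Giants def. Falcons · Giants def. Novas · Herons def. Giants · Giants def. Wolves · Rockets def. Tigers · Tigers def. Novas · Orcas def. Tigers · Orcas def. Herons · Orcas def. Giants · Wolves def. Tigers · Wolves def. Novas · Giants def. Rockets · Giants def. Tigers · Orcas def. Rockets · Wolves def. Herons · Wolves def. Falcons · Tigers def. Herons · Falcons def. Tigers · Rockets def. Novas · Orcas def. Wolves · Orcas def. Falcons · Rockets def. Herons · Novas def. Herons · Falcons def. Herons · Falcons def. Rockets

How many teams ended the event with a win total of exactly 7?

1

Win totals: Novas 2, Wolves 4, Herons 1, Rockets 4, Orcas 7, Falcons 3, Giants 5, Tigers 2.
Exactly 7: Orcas — 1 team.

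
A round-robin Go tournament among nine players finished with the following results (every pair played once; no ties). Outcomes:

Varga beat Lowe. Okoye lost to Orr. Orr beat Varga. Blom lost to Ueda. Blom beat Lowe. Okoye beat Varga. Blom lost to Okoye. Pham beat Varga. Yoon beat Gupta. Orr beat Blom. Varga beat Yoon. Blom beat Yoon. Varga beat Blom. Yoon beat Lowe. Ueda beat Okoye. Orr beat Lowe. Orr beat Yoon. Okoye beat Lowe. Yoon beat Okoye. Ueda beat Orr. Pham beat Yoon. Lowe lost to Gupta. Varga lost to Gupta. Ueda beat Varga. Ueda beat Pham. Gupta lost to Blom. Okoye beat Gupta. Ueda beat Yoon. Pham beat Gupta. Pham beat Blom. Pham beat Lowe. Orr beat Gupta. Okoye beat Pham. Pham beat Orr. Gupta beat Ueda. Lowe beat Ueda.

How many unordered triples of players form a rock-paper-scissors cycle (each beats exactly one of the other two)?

17

Win totals: Lowe 1, Yoon 3, Blom 3, Orr 6, Ueda 6, Okoye 5, Varga 3, Pham 6, Gupta 3.
A player with w wins dominates both others in C(w,2) triples; summing gives 0 + 3 + 3 + 15 + 15 + 10 + 3 + 15 + 3 = 67 transitive triples.
Total triples C(9,3) = 84, so cyclic triples = 84 − 67 = 17.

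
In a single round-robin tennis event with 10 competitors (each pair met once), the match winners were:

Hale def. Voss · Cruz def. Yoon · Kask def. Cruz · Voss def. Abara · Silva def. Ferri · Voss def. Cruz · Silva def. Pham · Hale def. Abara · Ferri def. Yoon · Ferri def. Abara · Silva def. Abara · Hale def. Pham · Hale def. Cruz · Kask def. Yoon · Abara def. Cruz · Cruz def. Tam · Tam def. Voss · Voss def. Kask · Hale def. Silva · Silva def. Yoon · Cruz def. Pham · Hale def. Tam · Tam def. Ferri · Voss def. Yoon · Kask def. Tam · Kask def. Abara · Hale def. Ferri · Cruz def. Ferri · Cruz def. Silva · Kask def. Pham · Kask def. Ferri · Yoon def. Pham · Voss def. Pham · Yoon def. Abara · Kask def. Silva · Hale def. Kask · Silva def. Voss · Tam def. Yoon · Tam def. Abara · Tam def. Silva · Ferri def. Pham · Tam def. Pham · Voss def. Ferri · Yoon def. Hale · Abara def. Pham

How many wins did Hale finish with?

8

Hale's results: beat Kask, Pham, Tam, Abara, Cruz, Silva, Voss, Ferri; lost to Yoon.
That is 8 wins.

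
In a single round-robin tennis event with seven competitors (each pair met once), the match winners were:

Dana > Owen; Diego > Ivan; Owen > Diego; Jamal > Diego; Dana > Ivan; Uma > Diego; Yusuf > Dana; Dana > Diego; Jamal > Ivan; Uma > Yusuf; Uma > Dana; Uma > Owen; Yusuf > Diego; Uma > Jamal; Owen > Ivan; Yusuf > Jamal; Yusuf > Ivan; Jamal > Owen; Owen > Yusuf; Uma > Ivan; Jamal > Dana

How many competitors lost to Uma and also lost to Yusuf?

Uma beat: Diego, Dana, Ivan, Yusuf, Jamal, Owen.
Yusuf beat: Diego, Dana, Ivan, Jamal.
Both beat: Diego, Dana, Ivan, Jamal — 4.

4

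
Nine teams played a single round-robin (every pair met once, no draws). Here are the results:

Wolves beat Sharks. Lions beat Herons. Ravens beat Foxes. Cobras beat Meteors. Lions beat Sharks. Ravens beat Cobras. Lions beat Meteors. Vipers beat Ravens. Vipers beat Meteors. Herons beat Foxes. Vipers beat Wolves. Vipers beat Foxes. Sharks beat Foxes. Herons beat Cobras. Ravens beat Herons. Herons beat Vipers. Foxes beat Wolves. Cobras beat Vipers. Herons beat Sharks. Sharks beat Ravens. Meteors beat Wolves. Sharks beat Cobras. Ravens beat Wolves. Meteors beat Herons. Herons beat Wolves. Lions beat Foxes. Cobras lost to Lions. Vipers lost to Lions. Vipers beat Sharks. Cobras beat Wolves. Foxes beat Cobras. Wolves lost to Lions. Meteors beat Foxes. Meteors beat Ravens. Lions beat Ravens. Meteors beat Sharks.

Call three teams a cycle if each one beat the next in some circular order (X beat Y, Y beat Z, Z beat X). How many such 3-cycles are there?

13

Win totals: Cobras 3, Sharks 3, Wolves 1, Meteors 5, Vipers 5, Lions 8, Ravens 4, Foxes 2, Herons 5.
A team with w wins dominates both others in C(w,2) triples; summing gives 3 + 3 + 0 + 10 + 10 + 28 + 6 + 1 + 10 = 71 transitive triples.
Total triples C(9,3) = 84, so cyclic triples = 84 − 71 = 13.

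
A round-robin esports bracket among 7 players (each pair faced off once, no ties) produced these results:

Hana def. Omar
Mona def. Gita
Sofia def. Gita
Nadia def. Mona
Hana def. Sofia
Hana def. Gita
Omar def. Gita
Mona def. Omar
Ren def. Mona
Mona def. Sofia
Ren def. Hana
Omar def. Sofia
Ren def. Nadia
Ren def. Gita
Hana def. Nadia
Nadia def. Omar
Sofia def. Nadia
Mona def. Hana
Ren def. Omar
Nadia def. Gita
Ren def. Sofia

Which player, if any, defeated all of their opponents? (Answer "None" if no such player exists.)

Ren

Ren has 6 wins out of 6 opponents — a perfect record.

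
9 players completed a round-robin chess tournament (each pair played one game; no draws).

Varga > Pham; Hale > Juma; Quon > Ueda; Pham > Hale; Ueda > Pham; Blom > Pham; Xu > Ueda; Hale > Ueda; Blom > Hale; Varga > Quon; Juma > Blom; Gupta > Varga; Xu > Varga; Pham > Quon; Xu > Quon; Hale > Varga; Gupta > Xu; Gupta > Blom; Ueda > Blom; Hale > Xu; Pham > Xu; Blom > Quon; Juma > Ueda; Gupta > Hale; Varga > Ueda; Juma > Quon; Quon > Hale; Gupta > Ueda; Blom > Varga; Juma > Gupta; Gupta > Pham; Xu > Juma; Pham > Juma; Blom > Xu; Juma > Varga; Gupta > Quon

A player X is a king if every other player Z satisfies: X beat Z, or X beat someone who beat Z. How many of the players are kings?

5

Gupta reaches everyone (king).
Blom cannot reach Gupta in two steps.
Quon cannot reach Gupta in two steps.
Pham reaches everyone (king).
Juma reaches everyone (king).
Xu reaches everyone (king).
Ueda cannot reach Gupta in two steps.
Varga cannot reach Gupta in two steps.
Hale reaches everyone (king).
Kings: Gupta, Pham, Juma, Xu, Hale — 5.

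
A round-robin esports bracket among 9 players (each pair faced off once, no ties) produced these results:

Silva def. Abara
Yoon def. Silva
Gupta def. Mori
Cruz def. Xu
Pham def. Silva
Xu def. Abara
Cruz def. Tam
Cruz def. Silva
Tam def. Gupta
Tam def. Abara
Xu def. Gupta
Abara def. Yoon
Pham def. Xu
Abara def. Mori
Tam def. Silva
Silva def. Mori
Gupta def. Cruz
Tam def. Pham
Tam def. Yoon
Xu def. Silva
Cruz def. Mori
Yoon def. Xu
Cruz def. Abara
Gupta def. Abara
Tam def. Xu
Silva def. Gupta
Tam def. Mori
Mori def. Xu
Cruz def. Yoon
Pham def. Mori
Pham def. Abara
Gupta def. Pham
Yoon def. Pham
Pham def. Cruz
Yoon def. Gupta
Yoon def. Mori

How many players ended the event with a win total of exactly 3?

2

Win totals: Tam 7, Yoon 5, Silva 3, Mori 1, Abara 2, Xu 3, Gupta 4, Pham 5, Cruz 6.
Exactly 3: Silva, Xu — 2 players.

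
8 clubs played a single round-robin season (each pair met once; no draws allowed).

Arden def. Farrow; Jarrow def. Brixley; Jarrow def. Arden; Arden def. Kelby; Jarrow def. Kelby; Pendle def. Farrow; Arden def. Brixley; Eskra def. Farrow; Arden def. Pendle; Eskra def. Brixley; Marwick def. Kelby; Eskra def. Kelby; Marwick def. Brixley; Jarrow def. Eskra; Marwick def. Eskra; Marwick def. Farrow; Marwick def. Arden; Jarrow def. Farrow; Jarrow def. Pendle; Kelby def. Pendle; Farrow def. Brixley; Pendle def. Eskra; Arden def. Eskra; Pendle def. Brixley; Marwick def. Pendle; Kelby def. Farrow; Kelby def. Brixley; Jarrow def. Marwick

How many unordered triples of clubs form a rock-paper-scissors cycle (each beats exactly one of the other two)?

Win totals: Pendle 3, Eskra 3, Brixley 0, Marwick 6, Farrow 1, Arden 5, Kelby 3, Jarrow 7.
A club with w wins dominates both others in C(w,2) triples; summing gives 3 + 3 + 0 + 15 + 0 + 10 + 3 + 21 = 55 transitive triples.
Total triples C(8,3) = 56, so cyclic triples = 56 − 55 = 1.

1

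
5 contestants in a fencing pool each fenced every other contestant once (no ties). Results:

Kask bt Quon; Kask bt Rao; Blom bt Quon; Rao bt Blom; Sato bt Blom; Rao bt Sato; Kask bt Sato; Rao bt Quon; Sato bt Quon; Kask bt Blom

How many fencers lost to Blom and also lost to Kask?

Blom beat: Quon.
Kask beat: Sato, Rao, Blom, Quon.
Both beat: Quon — 1.

1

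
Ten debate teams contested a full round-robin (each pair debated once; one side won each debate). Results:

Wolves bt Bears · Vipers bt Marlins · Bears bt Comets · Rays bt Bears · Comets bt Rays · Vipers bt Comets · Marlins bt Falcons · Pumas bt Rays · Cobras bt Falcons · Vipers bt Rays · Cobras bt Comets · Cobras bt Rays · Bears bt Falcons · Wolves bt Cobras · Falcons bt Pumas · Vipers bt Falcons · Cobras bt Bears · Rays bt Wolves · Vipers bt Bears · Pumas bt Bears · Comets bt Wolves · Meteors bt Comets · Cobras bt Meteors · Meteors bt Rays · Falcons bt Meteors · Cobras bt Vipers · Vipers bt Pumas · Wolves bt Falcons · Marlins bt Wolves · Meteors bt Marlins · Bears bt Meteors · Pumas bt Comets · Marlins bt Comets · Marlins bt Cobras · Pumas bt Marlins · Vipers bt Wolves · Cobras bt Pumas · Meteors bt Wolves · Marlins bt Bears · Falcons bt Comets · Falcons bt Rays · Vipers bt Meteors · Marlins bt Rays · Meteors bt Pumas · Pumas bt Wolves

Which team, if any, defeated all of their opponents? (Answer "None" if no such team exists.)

Highest win total is Vipers with 8 (out of 9 possible).
Vipers lost to Cobras, so no team went undefeated.

None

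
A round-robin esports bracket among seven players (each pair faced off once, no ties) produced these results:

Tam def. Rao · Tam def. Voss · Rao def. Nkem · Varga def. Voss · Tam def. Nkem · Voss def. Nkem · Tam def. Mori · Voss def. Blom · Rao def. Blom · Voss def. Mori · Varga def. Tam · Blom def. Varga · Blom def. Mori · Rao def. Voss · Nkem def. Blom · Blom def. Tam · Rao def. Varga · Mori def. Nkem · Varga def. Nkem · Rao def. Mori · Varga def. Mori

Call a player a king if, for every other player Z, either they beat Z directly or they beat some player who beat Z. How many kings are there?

Mori cannot reach Varga, Tam, Rao, Voss in two steps.
Nkem cannot reach Rao, Voss in two steps.
Varga reaches everyone (king).
Tam reaches everyone (king).
Rao reaches everyone (king).
Voss cannot reach Rao in two steps.
Blom reaches everyone (king).
Kings: Varga, Tam, Rao, Blom — 4.

4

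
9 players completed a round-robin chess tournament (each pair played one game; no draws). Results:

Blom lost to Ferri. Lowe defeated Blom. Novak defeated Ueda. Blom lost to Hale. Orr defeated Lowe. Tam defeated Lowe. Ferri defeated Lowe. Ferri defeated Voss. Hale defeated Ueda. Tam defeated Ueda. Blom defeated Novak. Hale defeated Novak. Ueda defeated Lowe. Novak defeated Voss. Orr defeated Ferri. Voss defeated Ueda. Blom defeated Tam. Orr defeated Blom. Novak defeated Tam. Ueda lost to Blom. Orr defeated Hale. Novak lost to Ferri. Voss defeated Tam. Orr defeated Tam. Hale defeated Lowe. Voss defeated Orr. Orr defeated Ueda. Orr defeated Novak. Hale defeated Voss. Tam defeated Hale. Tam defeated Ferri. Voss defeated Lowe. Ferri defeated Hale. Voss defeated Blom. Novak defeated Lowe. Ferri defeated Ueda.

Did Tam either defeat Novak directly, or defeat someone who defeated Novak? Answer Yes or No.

Tam did not beat Novak directly.
Tam beat Ueda, Hale, Ferri, Lowe. Of those, Hale beat Novak.

Yes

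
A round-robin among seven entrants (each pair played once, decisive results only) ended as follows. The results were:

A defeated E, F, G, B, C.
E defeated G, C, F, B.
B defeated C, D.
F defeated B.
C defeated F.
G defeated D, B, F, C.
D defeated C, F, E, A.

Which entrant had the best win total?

A

Win totals: A 5, B 2, C 1, D 4, E 4, F 1, G 4.
A leads with 5 wins (next highest: 4).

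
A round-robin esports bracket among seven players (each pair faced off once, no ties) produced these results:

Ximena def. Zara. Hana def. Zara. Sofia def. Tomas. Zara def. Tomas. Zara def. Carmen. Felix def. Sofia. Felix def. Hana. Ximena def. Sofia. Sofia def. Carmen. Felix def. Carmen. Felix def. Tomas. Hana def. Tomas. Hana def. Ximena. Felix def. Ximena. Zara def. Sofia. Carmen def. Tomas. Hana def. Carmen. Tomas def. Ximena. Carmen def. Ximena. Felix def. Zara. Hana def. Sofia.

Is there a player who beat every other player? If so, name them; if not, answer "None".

Felix

Felix has 6 wins out of 6 opponents — a perfect record.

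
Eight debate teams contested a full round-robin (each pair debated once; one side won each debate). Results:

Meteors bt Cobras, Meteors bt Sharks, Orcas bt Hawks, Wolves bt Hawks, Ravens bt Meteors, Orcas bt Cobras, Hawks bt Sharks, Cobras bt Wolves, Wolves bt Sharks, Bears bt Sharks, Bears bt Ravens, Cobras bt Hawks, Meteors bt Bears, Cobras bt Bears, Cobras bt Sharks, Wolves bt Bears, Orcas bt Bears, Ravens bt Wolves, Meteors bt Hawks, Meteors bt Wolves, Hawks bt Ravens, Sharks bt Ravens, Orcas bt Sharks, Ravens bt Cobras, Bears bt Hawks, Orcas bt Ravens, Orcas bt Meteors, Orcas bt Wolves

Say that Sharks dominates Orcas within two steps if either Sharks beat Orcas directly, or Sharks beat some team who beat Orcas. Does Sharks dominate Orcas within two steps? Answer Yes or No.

No

Sharks did not beat Orcas directly.
Sharks beat Ravens, but each of them lost to Orcas. No two-step path.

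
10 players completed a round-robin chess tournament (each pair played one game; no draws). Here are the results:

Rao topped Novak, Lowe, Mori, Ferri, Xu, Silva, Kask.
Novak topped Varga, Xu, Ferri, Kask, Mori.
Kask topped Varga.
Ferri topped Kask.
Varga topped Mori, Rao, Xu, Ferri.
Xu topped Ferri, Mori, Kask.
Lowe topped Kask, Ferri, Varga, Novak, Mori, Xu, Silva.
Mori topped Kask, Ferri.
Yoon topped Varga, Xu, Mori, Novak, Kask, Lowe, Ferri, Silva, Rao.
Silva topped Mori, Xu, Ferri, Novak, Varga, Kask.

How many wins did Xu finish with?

3

Xu's results: beat Mori, Ferri, Kask; lost to Rao, Yoon, Lowe, Novak, Varga, Silva.
That is 3 wins.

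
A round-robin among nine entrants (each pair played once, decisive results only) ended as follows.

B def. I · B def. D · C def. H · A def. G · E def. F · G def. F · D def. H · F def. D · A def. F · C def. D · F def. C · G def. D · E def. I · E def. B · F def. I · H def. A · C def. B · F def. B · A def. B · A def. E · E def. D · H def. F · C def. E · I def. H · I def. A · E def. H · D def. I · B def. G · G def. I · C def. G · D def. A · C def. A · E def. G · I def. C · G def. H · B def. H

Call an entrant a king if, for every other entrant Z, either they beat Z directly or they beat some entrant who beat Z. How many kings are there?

A reaches everyone (king).
B cannot reach E in two steps.
C reaches everyone (king).
D reaches everyone (king).
E reaches everyone (king).
F reaches everyone (king).
G cannot reach E in two steps.
H reaches everyone (king).
I reaches everyone (king).
Kings: A, C, D, E, F, H, I — 7.

7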